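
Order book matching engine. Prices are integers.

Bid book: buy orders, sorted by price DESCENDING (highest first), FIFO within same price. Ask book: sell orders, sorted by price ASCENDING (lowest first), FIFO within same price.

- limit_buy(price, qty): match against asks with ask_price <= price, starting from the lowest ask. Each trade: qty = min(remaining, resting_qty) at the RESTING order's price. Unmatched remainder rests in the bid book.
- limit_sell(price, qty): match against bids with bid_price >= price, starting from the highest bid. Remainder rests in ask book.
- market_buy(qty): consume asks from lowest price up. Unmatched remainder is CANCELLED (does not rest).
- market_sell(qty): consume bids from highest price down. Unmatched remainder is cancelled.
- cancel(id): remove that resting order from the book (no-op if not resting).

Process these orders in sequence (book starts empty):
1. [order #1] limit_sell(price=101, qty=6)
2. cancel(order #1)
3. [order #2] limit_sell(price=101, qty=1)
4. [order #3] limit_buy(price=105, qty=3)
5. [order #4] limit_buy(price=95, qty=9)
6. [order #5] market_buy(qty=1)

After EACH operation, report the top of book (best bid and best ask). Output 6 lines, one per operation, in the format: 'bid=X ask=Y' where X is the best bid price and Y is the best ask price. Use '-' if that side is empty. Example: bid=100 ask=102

Answer: bid=- ask=101
bid=- ask=-
bid=- ask=101
bid=105 ask=-
bid=105 ask=-
bid=105 ask=-

Derivation:
After op 1 [order #1] limit_sell(price=101, qty=6): fills=none; bids=[-] asks=[#1:6@101]
After op 2 cancel(order #1): fills=none; bids=[-] asks=[-]
After op 3 [order #2] limit_sell(price=101, qty=1): fills=none; bids=[-] asks=[#2:1@101]
After op 4 [order #3] limit_buy(price=105, qty=3): fills=#3x#2:1@101; bids=[#3:2@105] asks=[-]
After op 5 [order #4] limit_buy(price=95, qty=9): fills=none; bids=[#3:2@105 #4:9@95] asks=[-]
After op 6 [order #5] market_buy(qty=1): fills=none; bids=[#3:2@105 #4:9@95] asks=[-]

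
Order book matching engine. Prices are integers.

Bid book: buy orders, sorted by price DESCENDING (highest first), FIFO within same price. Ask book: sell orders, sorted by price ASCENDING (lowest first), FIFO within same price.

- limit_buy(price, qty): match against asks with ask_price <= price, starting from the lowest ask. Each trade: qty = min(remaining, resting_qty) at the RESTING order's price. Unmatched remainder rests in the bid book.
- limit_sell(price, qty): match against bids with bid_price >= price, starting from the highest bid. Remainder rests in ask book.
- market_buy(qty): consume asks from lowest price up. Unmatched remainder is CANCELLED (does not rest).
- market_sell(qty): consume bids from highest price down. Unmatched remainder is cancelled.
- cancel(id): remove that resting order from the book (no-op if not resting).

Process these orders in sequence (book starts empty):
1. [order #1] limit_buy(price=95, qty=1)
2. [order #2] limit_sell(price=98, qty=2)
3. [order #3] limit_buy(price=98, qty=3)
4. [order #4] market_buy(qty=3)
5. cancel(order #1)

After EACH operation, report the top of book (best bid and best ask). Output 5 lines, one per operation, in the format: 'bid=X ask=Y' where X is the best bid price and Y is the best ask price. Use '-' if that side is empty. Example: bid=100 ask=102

Answer: bid=95 ask=-
bid=95 ask=98
bid=98 ask=-
bid=98 ask=-
bid=98 ask=-

Derivation:
After op 1 [order #1] limit_buy(price=95, qty=1): fills=none; bids=[#1:1@95] asks=[-]
After op 2 [order #2] limit_sell(price=98, qty=2): fills=none; bids=[#1:1@95] asks=[#2:2@98]
After op 3 [order #3] limit_buy(price=98, qty=3): fills=#3x#2:2@98; bids=[#3:1@98 #1:1@95] asks=[-]
After op 4 [order #4] market_buy(qty=3): fills=none; bids=[#3:1@98 #1:1@95] asks=[-]
After op 5 cancel(order #1): fills=none; bids=[#3:1@98] asks=[-]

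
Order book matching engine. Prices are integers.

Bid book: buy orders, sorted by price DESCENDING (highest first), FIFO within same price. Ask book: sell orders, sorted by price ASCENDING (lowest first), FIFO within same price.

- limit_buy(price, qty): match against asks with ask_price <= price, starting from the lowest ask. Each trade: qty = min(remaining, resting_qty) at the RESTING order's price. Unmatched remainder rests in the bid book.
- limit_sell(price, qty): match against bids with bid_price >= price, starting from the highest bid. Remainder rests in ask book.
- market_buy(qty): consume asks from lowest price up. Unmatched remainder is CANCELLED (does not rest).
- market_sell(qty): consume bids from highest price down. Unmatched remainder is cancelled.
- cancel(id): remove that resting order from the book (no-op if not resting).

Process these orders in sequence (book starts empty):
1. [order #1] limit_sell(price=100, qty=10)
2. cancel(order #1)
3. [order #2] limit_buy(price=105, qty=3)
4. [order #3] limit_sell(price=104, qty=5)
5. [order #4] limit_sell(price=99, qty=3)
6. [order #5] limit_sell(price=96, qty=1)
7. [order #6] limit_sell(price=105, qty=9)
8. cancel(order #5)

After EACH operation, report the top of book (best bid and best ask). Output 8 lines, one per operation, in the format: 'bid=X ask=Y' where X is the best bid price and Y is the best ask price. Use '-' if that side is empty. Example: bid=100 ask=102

After op 1 [order #1] limit_sell(price=100, qty=10): fills=none; bids=[-] asks=[#1:10@100]
After op 2 cancel(order #1): fills=none; bids=[-] asks=[-]
After op 3 [order #2] limit_buy(price=105, qty=3): fills=none; bids=[#2:3@105] asks=[-]
After op 4 [order #3] limit_sell(price=104, qty=5): fills=#2x#3:3@105; bids=[-] asks=[#3:2@104]
After op 5 [order #4] limit_sell(price=99, qty=3): fills=none; bids=[-] asks=[#4:3@99 #3:2@104]
After op 6 [order #5] limit_sell(price=96, qty=1): fills=none; bids=[-] asks=[#5:1@96 #4:3@99 #3:2@104]
After op 7 [order #6] limit_sell(price=105, qty=9): fills=none; bids=[-] asks=[#5:1@96 #4:3@99 #3:2@104 #6:9@105]
After op 8 cancel(order #5): fills=none; bids=[-] asks=[#4:3@99 #3:2@104 #6:9@105]

Answer: bid=- ask=100
bid=- ask=-
bid=105 ask=-
bid=- ask=104
bid=- ask=99
bid=- ask=96
bid=- ask=96
bid=- ask=99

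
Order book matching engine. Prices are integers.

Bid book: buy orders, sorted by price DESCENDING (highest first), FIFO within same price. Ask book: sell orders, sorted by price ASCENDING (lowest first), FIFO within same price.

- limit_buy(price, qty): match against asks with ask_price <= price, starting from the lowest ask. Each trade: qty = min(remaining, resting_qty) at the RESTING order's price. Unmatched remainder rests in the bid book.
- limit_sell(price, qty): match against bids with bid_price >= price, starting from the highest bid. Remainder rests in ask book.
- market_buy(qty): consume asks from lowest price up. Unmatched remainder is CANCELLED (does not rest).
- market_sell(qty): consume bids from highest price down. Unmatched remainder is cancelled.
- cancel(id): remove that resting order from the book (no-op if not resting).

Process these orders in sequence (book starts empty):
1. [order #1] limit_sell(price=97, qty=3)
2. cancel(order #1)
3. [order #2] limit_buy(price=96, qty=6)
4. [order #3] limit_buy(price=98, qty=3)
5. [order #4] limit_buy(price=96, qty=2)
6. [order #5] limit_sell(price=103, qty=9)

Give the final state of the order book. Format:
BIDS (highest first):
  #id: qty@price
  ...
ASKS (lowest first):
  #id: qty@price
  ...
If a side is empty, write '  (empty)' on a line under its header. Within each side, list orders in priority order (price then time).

After op 1 [order #1] limit_sell(price=97, qty=3): fills=none; bids=[-] asks=[#1:3@97]
After op 2 cancel(order #1): fills=none; bids=[-] asks=[-]
After op 3 [order #2] limit_buy(price=96, qty=6): fills=none; bids=[#2:6@96] asks=[-]
After op 4 [order #3] limit_buy(price=98, qty=3): fills=none; bids=[#3:3@98 #2:6@96] asks=[-]
After op 5 [order #4] limit_buy(price=96, qty=2): fills=none; bids=[#3:3@98 #2:6@96 #4:2@96] asks=[-]
After op 6 [order #5] limit_sell(price=103, qty=9): fills=none; bids=[#3:3@98 #2:6@96 #4:2@96] asks=[#5:9@103]

Answer: BIDS (highest first):
  #3: 3@98
  #2: 6@96
  #4: 2@96
ASKS (lowest first):
  #5: 9@103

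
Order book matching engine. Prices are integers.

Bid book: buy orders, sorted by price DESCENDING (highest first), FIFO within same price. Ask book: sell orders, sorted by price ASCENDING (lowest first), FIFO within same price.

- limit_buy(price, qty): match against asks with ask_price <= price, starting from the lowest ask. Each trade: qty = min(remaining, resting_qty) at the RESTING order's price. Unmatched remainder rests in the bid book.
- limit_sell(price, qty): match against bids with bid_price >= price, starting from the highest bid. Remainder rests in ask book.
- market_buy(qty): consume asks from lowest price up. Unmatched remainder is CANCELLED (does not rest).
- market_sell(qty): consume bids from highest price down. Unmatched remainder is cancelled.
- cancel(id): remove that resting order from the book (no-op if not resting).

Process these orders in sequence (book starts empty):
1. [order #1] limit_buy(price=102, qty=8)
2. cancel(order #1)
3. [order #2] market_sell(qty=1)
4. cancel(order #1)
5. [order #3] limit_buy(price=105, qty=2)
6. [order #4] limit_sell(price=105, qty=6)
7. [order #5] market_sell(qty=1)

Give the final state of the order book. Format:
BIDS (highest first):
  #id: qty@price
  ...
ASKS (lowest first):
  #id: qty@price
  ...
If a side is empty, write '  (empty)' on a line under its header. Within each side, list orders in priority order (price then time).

Answer: BIDS (highest first):
  (empty)
ASKS (lowest first):
  #4: 4@105

Derivation:
After op 1 [order #1] limit_buy(price=102, qty=8): fills=none; bids=[#1:8@102] asks=[-]
After op 2 cancel(order #1): fills=none; bids=[-] asks=[-]
After op 3 [order #2] market_sell(qty=1): fills=none; bids=[-] asks=[-]
After op 4 cancel(order #1): fills=none; bids=[-] asks=[-]
After op 5 [order #3] limit_buy(price=105, qty=2): fills=none; bids=[#3:2@105] asks=[-]
After op 6 [order #4] limit_sell(price=105, qty=6): fills=#3x#4:2@105; bids=[-] asks=[#4:4@105]
After op 7 [order #5] market_sell(qty=1): fills=none; bids=[-] asks=[#4:4@105]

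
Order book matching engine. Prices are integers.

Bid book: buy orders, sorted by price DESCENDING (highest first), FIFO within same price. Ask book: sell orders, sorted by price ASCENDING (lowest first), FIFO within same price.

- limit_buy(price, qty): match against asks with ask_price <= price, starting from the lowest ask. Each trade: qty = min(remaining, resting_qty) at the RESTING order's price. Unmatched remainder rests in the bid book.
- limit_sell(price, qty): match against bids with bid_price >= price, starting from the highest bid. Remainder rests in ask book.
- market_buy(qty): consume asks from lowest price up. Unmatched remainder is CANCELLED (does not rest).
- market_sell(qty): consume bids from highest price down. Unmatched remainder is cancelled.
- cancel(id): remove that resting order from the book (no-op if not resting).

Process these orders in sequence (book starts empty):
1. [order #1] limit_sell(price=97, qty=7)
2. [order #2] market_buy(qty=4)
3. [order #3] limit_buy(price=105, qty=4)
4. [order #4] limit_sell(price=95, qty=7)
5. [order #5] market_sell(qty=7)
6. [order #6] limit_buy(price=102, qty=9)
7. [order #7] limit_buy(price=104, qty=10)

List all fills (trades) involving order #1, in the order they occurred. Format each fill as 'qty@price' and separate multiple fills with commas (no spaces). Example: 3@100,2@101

Answer: 4@97,3@97

Derivation:
After op 1 [order #1] limit_sell(price=97, qty=7): fills=none; bids=[-] asks=[#1:7@97]
After op 2 [order #2] market_buy(qty=4): fills=#2x#1:4@97; bids=[-] asks=[#1:3@97]
After op 3 [order #3] limit_buy(price=105, qty=4): fills=#3x#1:3@97; bids=[#3:1@105] asks=[-]
After op 4 [order #4] limit_sell(price=95, qty=7): fills=#3x#4:1@105; bids=[-] asks=[#4:6@95]
After op 5 [order #5] market_sell(qty=7): fills=none; bids=[-] asks=[#4:6@95]
After op 6 [order #6] limit_buy(price=102, qty=9): fills=#6x#4:6@95; bids=[#6:3@102] asks=[-]
After op 7 [order #7] limit_buy(price=104, qty=10): fills=none; bids=[#7:10@104 #6:3@102] asks=[-]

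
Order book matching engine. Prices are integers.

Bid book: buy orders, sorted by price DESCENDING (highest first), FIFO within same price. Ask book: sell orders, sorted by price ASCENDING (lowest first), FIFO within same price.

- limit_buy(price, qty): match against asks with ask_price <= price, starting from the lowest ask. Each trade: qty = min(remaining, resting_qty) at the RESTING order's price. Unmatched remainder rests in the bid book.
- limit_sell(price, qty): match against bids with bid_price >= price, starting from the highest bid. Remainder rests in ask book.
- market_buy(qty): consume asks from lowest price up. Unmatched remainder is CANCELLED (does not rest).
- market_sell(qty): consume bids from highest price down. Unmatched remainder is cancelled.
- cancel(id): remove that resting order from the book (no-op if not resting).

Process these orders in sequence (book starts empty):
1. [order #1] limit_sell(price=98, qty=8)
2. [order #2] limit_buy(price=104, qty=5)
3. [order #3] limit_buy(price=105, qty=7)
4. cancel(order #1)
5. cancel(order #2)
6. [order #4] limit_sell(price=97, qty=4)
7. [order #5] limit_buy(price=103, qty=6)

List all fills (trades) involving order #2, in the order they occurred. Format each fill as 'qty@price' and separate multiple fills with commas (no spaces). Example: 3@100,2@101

After op 1 [order #1] limit_sell(price=98, qty=8): fills=none; bids=[-] asks=[#1:8@98]
After op 2 [order #2] limit_buy(price=104, qty=5): fills=#2x#1:5@98; bids=[-] asks=[#1:3@98]
After op 3 [order #3] limit_buy(price=105, qty=7): fills=#3x#1:3@98; bids=[#3:4@105] asks=[-]
After op 4 cancel(order #1): fills=none; bids=[#3:4@105] asks=[-]
After op 5 cancel(order #2): fills=none; bids=[#3:4@105] asks=[-]
After op 6 [order #4] limit_sell(price=97, qty=4): fills=#3x#4:4@105; bids=[-] asks=[-]
After op 7 [order #5] limit_buy(price=103, qty=6): fills=none; bids=[#5:6@103] asks=[-]

Answer: 5@98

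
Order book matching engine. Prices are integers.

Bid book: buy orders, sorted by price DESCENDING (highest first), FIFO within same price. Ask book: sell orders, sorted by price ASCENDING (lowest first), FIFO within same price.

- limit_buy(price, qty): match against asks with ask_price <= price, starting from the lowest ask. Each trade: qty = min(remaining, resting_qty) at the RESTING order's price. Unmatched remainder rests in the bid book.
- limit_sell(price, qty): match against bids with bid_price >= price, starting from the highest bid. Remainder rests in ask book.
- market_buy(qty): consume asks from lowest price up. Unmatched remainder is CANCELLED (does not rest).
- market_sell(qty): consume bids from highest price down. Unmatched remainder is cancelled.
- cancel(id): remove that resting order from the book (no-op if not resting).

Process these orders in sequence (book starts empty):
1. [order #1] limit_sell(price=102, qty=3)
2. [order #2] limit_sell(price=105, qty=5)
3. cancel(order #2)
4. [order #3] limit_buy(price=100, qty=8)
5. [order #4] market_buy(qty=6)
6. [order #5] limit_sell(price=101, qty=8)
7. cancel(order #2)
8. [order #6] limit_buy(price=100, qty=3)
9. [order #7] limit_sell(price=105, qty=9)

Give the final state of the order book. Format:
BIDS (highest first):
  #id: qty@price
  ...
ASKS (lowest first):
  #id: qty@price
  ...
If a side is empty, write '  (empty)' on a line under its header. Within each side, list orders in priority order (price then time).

Answer: BIDS (highest first):
  #3: 8@100
  #6: 3@100
ASKS (lowest first):
  #5: 8@101
  #7: 9@105

Derivation:
After op 1 [order #1] limit_sell(price=102, qty=3): fills=none; bids=[-] asks=[#1:3@102]
After op 2 [order #2] limit_sell(price=105, qty=5): fills=none; bids=[-] asks=[#1:3@102 #2:5@105]
After op 3 cancel(order #2): fills=none; bids=[-] asks=[#1:3@102]
After op 4 [order #3] limit_buy(price=100, qty=8): fills=none; bids=[#3:8@100] asks=[#1:3@102]
After op 5 [order #4] market_buy(qty=6): fills=#4x#1:3@102; bids=[#3:8@100] asks=[-]
After op 6 [order #5] limit_sell(price=101, qty=8): fills=none; bids=[#3:8@100] asks=[#5:8@101]
After op 7 cancel(order #2): fills=none; bids=[#3:8@100] asks=[#5:8@101]
After op 8 [order #6] limit_buy(price=100, qty=3): fills=none; bids=[#3:8@100 #6:3@100] asks=[#5:8@101]
After op 9 [order #7] limit_sell(price=105, qty=9): fills=none; bids=[#3:8@100 #6:3@100] asks=[#5:8@101 #7:9@105]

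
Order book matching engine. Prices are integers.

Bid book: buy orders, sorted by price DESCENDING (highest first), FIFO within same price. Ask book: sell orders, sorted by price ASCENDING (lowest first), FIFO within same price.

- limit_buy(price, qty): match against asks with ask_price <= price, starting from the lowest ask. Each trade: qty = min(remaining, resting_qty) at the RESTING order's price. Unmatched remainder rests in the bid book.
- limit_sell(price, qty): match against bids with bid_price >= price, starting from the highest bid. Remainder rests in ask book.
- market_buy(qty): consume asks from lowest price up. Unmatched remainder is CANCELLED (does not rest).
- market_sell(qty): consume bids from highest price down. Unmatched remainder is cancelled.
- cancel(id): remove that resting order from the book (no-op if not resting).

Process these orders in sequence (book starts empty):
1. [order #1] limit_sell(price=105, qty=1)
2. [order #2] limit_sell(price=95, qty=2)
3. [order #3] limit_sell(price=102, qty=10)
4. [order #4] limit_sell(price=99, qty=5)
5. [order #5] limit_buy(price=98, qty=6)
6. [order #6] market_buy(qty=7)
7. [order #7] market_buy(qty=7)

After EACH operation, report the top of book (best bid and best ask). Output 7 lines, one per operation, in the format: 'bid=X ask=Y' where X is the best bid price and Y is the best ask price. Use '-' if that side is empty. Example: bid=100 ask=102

Answer: bid=- ask=105
bid=- ask=95
bid=- ask=95
bid=- ask=95
bid=98 ask=99
bid=98 ask=102
bid=98 ask=102

Derivation:
After op 1 [order #1] limit_sell(price=105, qty=1): fills=none; bids=[-] asks=[#1:1@105]
After op 2 [order #2] limit_sell(price=95, qty=2): fills=none; bids=[-] asks=[#2:2@95 #1:1@105]
After op 3 [order #3] limit_sell(price=102, qty=10): fills=none; bids=[-] asks=[#2:2@95 #3:10@102 #1:1@105]
After op 4 [order #4] limit_sell(price=99, qty=5): fills=none; bids=[-] asks=[#2:2@95 #4:5@99 #3:10@102 #1:1@105]
After op 5 [order #5] limit_buy(price=98, qty=6): fills=#5x#2:2@95; bids=[#5:4@98] asks=[#4:5@99 #3:10@102 #1:1@105]
After op 6 [order #6] market_buy(qty=7): fills=#6x#4:5@99 #6x#3:2@102; bids=[#5:4@98] asks=[#3:8@102 #1:1@105]
After op 7 [order #7] market_buy(qty=7): fills=#7x#3:7@102; bids=[#5:4@98] asks=[#3:1@102 #1:1@105]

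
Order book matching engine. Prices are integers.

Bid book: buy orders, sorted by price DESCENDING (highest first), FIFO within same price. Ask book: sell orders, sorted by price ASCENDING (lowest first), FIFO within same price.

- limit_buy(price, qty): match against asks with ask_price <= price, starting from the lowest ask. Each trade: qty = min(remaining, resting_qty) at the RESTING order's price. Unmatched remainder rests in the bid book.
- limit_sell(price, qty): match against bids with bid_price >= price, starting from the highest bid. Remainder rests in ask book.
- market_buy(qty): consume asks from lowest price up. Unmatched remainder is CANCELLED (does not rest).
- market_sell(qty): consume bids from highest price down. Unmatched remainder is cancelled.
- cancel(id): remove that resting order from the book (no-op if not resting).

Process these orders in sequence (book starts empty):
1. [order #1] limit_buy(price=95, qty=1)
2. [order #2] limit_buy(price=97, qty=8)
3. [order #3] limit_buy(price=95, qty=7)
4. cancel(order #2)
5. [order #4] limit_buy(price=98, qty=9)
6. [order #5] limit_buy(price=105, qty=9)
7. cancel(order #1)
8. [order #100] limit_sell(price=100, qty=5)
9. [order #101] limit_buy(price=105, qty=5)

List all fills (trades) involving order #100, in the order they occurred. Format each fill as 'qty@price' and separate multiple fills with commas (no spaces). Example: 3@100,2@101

After op 1 [order #1] limit_buy(price=95, qty=1): fills=none; bids=[#1:1@95] asks=[-]
After op 2 [order #2] limit_buy(price=97, qty=8): fills=none; bids=[#2:8@97 #1:1@95] asks=[-]
After op 3 [order #3] limit_buy(price=95, qty=7): fills=none; bids=[#2:8@97 #1:1@95 #3:7@95] asks=[-]
After op 4 cancel(order #2): fills=none; bids=[#1:1@95 #3:7@95] asks=[-]
After op 5 [order #4] limit_buy(price=98, qty=9): fills=none; bids=[#4:9@98 #1:1@95 #3:7@95] asks=[-]
After op 6 [order #5] limit_buy(price=105, qty=9): fills=none; bids=[#5:9@105 #4:9@98 #1:1@95 #3:7@95] asks=[-]
After op 7 cancel(order #1): fills=none; bids=[#5:9@105 #4:9@98 #3:7@95] asks=[-]
After op 8 [order #100] limit_sell(price=100, qty=5): fills=#5x#100:5@105; bids=[#5:4@105 #4:9@98 #3:7@95] asks=[-]
After op 9 [order #101] limit_buy(price=105, qty=5): fills=none; bids=[#5:4@105 #101:5@105 #4:9@98 #3:7@95] asks=[-]

Answer: 5@105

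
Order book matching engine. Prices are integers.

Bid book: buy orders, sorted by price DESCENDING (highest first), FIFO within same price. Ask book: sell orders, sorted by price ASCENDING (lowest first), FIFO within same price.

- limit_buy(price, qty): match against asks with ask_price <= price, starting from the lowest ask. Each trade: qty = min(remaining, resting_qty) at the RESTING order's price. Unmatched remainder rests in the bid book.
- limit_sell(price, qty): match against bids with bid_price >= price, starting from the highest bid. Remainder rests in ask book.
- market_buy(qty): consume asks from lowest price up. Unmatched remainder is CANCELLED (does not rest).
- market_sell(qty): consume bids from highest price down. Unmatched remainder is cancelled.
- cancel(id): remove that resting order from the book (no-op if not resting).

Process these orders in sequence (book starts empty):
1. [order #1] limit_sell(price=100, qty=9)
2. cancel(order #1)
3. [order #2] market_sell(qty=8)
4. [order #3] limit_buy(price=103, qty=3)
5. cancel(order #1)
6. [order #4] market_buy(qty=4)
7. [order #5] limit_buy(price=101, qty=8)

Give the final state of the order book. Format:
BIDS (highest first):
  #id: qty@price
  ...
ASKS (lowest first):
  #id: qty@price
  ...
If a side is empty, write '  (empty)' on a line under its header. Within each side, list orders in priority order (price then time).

After op 1 [order #1] limit_sell(price=100, qty=9): fills=none; bids=[-] asks=[#1:9@100]
After op 2 cancel(order #1): fills=none; bids=[-] asks=[-]
After op 3 [order #2] market_sell(qty=8): fills=none; bids=[-] asks=[-]
After op 4 [order #3] limit_buy(price=103, qty=3): fills=none; bids=[#3:3@103] asks=[-]
After op 5 cancel(order #1): fills=none; bids=[#3:3@103] asks=[-]
After op 6 [order #4] market_buy(qty=4): fills=none; bids=[#3:3@103] asks=[-]
After op 7 [order #5] limit_buy(price=101, qty=8): fills=none; bids=[#3:3@103 #5:8@101] asks=[-]

Answer: BIDS (highest first):
  #3: 3@103
  #5: 8@101
ASKS (lowest first):
  (empty)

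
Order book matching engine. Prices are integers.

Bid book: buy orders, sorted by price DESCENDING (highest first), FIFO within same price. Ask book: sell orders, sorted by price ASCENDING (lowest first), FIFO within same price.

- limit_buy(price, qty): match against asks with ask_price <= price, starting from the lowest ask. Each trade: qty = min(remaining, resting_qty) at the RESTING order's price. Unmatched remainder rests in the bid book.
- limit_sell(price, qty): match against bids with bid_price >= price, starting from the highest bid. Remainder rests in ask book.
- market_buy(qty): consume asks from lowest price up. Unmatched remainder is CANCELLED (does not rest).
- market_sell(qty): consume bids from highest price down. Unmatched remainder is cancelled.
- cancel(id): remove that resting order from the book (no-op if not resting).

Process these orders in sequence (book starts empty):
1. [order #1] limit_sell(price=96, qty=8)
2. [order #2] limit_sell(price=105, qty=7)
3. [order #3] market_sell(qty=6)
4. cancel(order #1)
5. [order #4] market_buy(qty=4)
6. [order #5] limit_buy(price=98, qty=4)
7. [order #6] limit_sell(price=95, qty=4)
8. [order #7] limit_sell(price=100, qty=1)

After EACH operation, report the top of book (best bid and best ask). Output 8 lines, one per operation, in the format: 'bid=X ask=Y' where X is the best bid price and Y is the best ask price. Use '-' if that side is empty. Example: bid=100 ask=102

Answer: bid=- ask=96
bid=- ask=96
bid=- ask=96
bid=- ask=105
bid=- ask=105
bid=98 ask=105
bid=- ask=105
bid=- ask=100

Derivation:
After op 1 [order #1] limit_sell(price=96, qty=8): fills=none; bids=[-] asks=[#1:8@96]
After op 2 [order #2] limit_sell(price=105, qty=7): fills=none; bids=[-] asks=[#1:8@96 #2:7@105]
After op 3 [order #3] market_sell(qty=6): fills=none; bids=[-] asks=[#1:8@96 #2:7@105]
After op 4 cancel(order #1): fills=none; bids=[-] asks=[#2:7@105]
After op 5 [order #4] market_buy(qty=4): fills=#4x#2:4@105; bids=[-] asks=[#2:3@105]
After op 6 [order #5] limit_buy(price=98, qty=4): fills=none; bids=[#5:4@98] asks=[#2:3@105]
After op 7 [order #6] limit_sell(price=95, qty=4): fills=#5x#6:4@98; bids=[-] asks=[#2:3@105]
After op 8 [order #7] limit_sell(price=100, qty=1): fills=none; bids=[-] asks=[#7:1@100 #2:3@105]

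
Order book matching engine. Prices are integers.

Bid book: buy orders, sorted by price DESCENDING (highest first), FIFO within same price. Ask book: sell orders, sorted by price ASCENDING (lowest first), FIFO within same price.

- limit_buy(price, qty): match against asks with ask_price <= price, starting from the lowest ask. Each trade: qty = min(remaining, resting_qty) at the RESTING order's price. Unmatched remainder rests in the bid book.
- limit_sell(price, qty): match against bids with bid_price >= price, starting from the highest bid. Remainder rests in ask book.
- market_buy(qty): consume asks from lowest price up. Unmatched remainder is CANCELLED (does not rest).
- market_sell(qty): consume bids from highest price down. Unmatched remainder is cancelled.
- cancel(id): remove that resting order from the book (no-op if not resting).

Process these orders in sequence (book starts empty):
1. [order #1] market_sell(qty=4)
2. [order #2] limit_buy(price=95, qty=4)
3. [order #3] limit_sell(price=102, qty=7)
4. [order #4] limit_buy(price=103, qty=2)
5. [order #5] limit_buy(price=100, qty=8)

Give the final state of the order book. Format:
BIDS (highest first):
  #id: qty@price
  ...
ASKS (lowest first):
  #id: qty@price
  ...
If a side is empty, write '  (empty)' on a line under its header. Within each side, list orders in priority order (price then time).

After op 1 [order #1] market_sell(qty=4): fills=none; bids=[-] asks=[-]
After op 2 [order #2] limit_buy(price=95, qty=4): fills=none; bids=[#2:4@95] asks=[-]
After op 3 [order #3] limit_sell(price=102, qty=7): fills=none; bids=[#2:4@95] asks=[#3:7@102]
After op 4 [order #4] limit_buy(price=103, qty=2): fills=#4x#3:2@102; bids=[#2:4@95] asks=[#3:5@102]
After op 5 [order #5] limit_buy(price=100, qty=8): fills=none; bids=[#5:8@100 #2:4@95] asks=[#3:5@102]

Answer: BIDS (highest first):
  #5: 8@100
  #2: 4@95
ASKS (lowest first):
  #3: 5@102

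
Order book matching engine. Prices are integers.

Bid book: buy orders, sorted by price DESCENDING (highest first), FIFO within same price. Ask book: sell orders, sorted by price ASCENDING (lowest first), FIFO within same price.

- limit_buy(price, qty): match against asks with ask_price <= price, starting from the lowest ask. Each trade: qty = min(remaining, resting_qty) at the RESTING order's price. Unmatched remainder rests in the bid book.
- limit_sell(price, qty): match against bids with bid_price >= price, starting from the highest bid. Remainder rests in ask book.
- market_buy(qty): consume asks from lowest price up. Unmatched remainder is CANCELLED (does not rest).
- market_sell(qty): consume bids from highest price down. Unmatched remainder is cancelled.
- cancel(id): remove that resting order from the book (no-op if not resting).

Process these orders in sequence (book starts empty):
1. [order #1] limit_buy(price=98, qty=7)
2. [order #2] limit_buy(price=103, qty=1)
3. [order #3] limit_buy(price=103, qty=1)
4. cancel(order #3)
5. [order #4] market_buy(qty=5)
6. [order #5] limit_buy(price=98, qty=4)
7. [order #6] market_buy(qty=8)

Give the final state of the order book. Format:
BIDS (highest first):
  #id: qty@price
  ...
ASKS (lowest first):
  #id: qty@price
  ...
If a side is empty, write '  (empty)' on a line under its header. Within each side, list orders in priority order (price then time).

After op 1 [order #1] limit_buy(price=98, qty=7): fills=none; bids=[#1:7@98] asks=[-]
After op 2 [order #2] limit_buy(price=103, qty=1): fills=none; bids=[#2:1@103 #1:7@98] asks=[-]
After op 3 [order #3] limit_buy(price=103, qty=1): fills=none; bids=[#2:1@103 #3:1@103 #1:7@98] asks=[-]
After op 4 cancel(order #3): fills=none; bids=[#2:1@103 #1:7@98] asks=[-]
After op 5 [order #4] market_buy(qty=5): fills=none; bids=[#2:1@103 #1:7@98] asks=[-]
After op 6 [order #5] limit_buy(price=98, qty=4): fills=none; bids=[#2:1@103 #1:7@98 #5:4@98] asks=[-]
After op 7 [order #6] market_buy(qty=8): fills=none; bids=[#2:1@103 #1:7@98 #5:4@98] asks=[-]

Answer: BIDS (highest first):
  #2: 1@103
  #1: 7@98
  #5: 4@98
ASKS (lowest first):
  (empty)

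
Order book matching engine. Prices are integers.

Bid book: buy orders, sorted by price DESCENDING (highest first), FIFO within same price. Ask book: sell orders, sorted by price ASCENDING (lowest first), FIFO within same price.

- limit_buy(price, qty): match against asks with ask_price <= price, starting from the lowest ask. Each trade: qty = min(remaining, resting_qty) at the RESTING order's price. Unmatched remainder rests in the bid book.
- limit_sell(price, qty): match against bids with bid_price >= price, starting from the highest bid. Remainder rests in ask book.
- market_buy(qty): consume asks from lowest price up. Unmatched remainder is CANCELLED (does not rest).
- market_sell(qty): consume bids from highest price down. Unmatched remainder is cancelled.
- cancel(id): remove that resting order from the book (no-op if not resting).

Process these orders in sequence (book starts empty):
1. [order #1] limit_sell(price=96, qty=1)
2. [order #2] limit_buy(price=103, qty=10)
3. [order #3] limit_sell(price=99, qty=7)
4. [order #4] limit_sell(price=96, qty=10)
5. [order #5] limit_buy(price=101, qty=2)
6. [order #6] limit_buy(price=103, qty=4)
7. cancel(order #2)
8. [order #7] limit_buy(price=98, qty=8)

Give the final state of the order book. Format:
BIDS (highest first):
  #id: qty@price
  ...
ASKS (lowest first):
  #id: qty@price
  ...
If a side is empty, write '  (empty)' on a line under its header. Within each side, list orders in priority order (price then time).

After op 1 [order #1] limit_sell(price=96, qty=1): fills=none; bids=[-] asks=[#1:1@96]
After op 2 [order #2] limit_buy(price=103, qty=10): fills=#2x#1:1@96; bids=[#2:9@103] asks=[-]
After op 3 [order #3] limit_sell(price=99, qty=7): fills=#2x#3:7@103; bids=[#2:2@103] asks=[-]
After op 4 [order #4] limit_sell(price=96, qty=10): fills=#2x#4:2@103; bids=[-] asks=[#4:8@96]
After op 5 [order #5] limit_buy(price=101, qty=2): fills=#5x#4:2@96; bids=[-] asks=[#4:6@96]
After op 6 [order #6] limit_buy(price=103, qty=4): fills=#6x#4:4@96; bids=[-] asks=[#4:2@96]
After op 7 cancel(order #2): fills=none; bids=[-] asks=[#4:2@96]
After op 8 [order #7] limit_buy(price=98, qty=8): fills=#7x#4:2@96; bids=[#7:6@98] asks=[-]

Answer: BIDS (highest first):
  #7: 6@98
ASKS (lowest first):
  (empty)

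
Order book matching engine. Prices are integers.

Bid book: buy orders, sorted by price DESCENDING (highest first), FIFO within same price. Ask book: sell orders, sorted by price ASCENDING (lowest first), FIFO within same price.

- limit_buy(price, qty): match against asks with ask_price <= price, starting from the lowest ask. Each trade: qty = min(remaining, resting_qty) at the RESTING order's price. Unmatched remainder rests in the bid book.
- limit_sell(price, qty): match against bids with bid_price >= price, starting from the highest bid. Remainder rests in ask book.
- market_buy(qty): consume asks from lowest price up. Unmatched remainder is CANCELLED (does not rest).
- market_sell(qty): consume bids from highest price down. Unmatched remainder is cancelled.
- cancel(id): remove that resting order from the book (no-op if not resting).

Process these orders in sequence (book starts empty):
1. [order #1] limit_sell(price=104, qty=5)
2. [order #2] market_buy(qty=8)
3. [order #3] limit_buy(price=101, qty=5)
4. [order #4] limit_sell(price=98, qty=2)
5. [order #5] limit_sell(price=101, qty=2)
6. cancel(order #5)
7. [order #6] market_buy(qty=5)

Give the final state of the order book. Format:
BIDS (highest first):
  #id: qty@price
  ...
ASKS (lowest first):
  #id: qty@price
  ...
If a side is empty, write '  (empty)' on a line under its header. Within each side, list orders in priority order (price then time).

After op 1 [order #1] limit_sell(price=104, qty=5): fills=none; bids=[-] asks=[#1:5@104]
After op 2 [order #2] market_buy(qty=8): fills=#2x#1:5@104; bids=[-] asks=[-]
After op 3 [order #3] limit_buy(price=101, qty=5): fills=none; bids=[#3:5@101] asks=[-]
After op 4 [order #4] limit_sell(price=98, qty=2): fills=#3x#4:2@101; bids=[#3:3@101] asks=[-]
After op 5 [order #5] limit_sell(price=101, qty=2): fills=#3x#5:2@101; bids=[#3:1@101] asks=[-]
After op 6 cancel(order #5): fills=none; bids=[#3:1@101] asks=[-]
After op 7 [order #6] market_buy(qty=5): fills=none; bids=[#3:1@101] asks=[-]

Answer: BIDS (highest first):
  #3: 1@101
ASKS (lowest first):
  (empty)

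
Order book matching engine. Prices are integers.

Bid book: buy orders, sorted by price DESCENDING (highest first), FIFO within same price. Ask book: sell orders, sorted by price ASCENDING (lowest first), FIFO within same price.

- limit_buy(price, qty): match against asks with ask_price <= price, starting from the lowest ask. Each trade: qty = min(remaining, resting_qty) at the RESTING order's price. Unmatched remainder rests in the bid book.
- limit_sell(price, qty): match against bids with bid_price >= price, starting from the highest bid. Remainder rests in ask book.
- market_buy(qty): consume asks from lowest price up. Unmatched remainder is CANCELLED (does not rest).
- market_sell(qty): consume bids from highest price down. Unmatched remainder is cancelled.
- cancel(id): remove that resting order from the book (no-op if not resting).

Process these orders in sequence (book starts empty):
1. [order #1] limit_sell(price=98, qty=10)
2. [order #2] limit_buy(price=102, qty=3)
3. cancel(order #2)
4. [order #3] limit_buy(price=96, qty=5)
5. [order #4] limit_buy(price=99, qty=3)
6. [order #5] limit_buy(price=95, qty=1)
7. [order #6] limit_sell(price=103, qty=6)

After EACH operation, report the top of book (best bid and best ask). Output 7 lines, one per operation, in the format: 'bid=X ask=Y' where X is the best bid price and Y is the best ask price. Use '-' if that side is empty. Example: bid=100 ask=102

Answer: bid=- ask=98
bid=- ask=98
bid=- ask=98
bid=96 ask=98
bid=96 ask=98
bid=96 ask=98
bid=96 ask=98

Derivation:
After op 1 [order #1] limit_sell(price=98, qty=10): fills=none; bids=[-] asks=[#1:10@98]
After op 2 [order #2] limit_buy(price=102, qty=3): fills=#2x#1:3@98; bids=[-] asks=[#1:7@98]
After op 3 cancel(order #2): fills=none; bids=[-] asks=[#1:7@98]
After op 4 [order #3] limit_buy(price=96, qty=5): fills=none; bids=[#3:5@96] asks=[#1:7@98]
After op 5 [order #4] limit_buy(price=99, qty=3): fills=#4x#1:3@98; bids=[#3:5@96] asks=[#1:4@98]
After op 6 [order #5] limit_buy(price=95, qty=1): fills=none; bids=[#3:5@96 #5:1@95] asks=[#1:4@98]
After op 7 [order #6] limit_sell(price=103, qty=6): fills=none; bids=[#3:5@96 #5:1@95] asks=[#1:4@98 #6:6@103]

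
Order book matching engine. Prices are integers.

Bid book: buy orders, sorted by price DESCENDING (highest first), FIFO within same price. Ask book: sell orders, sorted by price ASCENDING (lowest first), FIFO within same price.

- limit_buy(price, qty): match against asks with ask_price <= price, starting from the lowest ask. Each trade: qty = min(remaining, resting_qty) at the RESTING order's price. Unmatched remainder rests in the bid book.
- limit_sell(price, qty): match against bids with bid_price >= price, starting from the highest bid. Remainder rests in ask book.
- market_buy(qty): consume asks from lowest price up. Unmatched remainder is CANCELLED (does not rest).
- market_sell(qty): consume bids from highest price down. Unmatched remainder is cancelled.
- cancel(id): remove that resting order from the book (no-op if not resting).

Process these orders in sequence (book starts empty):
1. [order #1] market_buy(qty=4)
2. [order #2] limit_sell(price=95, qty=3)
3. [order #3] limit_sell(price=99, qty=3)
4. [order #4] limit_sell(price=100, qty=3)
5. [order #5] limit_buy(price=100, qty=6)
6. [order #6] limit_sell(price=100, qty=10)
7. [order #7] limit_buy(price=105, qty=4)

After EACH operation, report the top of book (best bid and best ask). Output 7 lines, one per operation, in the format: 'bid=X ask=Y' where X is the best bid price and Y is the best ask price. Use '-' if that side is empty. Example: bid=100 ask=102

Answer: bid=- ask=-
bid=- ask=95
bid=- ask=95
bid=- ask=95
bid=- ask=100
bid=- ask=100
bid=- ask=100

Derivation:
After op 1 [order #1] market_buy(qty=4): fills=none; bids=[-] asks=[-]
After op 2 [order #2] limit_sell(price=95, qty=3): fills=none; bids=[-] asks=[#2:3@95]
After op 3 [order #3] limit_sell(price=99, qty=3): fills=none; bids=[-] asks=[#2:3@95 #3:3@99]
After op 4 [order #4] limit_sell(price=100, qty=3): fills=none; bids=[-] asks=[#2:3@95 #3:3@99 #4:3@100]
After op 5 [order #5] limit_buy(price=100, qty=6): fills=#5x#2:3@95 #5x#3:3@99; bids=[-] asks=[#4:3@100]
After op 6 [order #6] limit_sell(price=100, qty=10): fills=none; bids=[-] asks=[#4:3@100 #6:10@100]
After op 7 [order #7] limit_buy(price=105, qty=4): fills=#7x#4:3@100 #7x#6:1@100; bids=[-] asks=[#6:9@100]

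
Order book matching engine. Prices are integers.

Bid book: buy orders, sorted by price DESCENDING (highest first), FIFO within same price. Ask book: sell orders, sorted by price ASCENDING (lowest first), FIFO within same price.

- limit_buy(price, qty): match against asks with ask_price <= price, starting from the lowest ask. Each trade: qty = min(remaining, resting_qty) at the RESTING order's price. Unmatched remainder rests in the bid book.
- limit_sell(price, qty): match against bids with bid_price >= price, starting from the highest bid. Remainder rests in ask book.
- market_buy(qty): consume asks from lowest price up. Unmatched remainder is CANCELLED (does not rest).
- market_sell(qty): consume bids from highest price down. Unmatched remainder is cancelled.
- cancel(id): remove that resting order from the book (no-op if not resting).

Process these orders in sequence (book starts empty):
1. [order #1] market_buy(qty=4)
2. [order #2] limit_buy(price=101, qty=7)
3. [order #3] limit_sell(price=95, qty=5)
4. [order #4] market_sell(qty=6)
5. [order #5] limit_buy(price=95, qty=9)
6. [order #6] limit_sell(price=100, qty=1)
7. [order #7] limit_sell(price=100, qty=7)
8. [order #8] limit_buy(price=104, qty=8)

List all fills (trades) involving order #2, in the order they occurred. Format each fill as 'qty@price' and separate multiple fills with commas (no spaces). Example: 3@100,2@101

After op 1 [order #1] market_buy(qty=4): fills=none; bids=[-] asks=[-]
After op 2 [order #2] limit_buy(price=101, qty=7): fills=none; bids=[#2:7@101] asks=[-]
After op 3 [order #3] limit_sell(price=95, qty=5): fills=#2x#3:5@101; bids=[#2:2@101] asks=[-]
After op 4 [order #4] market_sell(qty=6): fills=#2x#4:2@101; bids=[-] asks=[-]
After op 5 [order #5] limit_buy(price=95, qty=9): fills=none; bids=[#5:9@95] asks=[-]
After op 6 [order #6] limit_sell(price=100, qty=1): fills=none; bids=[#5:9@95] asks=[#6:1@100]
After op 7 [order #7] limit_sell(price=100, qty=7): fills=none; bids=[#5:9@95] asks=[#6:1@100 #7:7@100]
After op 8 [order #8] limit_buy(price=104, qty=8): fills=#8x#6:1@100 #8x#7:7@100; bids=[#5:9@95] asks=[-]

Answer: 5@101,2@101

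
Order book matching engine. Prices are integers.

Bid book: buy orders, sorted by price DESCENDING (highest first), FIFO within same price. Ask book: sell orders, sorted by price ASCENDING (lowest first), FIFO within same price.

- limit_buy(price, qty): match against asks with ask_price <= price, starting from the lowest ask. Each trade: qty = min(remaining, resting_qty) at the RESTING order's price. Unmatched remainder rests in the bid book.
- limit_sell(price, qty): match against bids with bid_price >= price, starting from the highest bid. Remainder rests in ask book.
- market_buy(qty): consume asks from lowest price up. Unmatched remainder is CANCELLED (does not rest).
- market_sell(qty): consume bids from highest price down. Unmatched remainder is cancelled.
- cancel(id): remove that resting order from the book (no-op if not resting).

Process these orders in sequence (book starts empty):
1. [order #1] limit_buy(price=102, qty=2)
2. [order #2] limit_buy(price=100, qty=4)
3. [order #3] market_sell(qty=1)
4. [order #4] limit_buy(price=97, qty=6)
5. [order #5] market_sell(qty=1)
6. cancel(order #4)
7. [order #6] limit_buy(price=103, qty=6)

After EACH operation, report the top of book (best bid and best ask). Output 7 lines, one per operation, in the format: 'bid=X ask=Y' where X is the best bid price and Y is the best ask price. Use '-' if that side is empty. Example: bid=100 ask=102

After op 1 [order #1] limit_buy(price=102, qty=2): fills=none; bids=[#1:2@102] asks=[-]
After op 2 [order #2] limit_buy(price=100, qty=4): fills=none; bids=[#1:2@102 #2:4@100] asks=[-]
After op 3 [order #3] market_sell(qty=1): fills=#1x#3:1@102; bids=[#1:1@102 #2:4@100] asks=[-]
After op 4 [order #4] limit_buy(price=97, qty=6): fills=none; bids=[#1:1@102 #2:4@100 #4:6@97] asks=[-]
After op 5 [order #5] market_sell(qty=1): fills=#1x#5:1@102; bids=[#2:4@100 #4:6@97] asks=[-]
After op 6 cancel(order #4): fills=none; bids=[#2:4@100] asks=[-]
After op 7 [order #6] limit_buy(price=103, qty=6): fills=none; bids=[#6:6@103 #2:4@100] asks=[-]

Answer: bid=102 ask=-
bid=102 ask=-
bid=102 ask=-
bid=102 ask=-
bid=100 ask=-
bid=100 ask=-
bid=103 ask=-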